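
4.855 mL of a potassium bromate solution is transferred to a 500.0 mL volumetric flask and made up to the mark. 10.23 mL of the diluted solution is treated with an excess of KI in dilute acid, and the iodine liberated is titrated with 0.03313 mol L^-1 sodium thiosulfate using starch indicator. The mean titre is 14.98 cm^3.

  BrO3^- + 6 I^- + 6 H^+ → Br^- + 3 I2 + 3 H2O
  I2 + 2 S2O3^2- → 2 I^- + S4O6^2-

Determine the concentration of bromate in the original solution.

n(S2O3^2-) = 0.01498 × 0.03313 = 4.963 × 10^-4 mol
n(I2) = n(S2O3^2-)/2 = 2.481 × 10^-4 mol
From the 1:3 ratio, n(BrO3^-) in the aliquot = 1/3 × 2.481 × 10^-4 = 8.271 × 10^-5 mol
[BrO3^-]_dilute = 8.271 × 10^-5 / 0.01023 = 0.008085 mol/L
[BrO3^-]_original = 0.008085 × 500.0/4.855 = 0.8327 mol/L

0.8327 mol/L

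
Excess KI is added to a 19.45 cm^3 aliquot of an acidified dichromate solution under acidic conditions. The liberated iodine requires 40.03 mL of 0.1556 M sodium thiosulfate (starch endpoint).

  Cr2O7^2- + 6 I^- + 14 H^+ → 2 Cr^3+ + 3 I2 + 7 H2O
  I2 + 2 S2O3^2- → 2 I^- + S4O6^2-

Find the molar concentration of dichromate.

n(S2O3^2-) = 0.04003 × 0.1556 = 6.229 × 10^-3 mol
n(I2) = n(S2O3^2-)/2 = 3.114 × 10^-3 mol
From the 1:3 ratio, n(Cr2O7^2-) in the aliquot = 1/3 × 3.114 × 10^-3 = 1.038 × 10^-3 mol
[Cr2O7^2-] = 1.038 × 10^-3 / 0.01945 = 0.05337 mol/L

0.05337 M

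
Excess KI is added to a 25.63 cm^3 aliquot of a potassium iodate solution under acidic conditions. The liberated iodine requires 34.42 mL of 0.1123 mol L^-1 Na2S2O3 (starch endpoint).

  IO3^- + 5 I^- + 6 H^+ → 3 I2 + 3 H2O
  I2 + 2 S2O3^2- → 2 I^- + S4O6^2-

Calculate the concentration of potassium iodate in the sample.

n(S2O3^2-) = 0.03442 × 0.1123 = 3.865 × 10^-3 mol
n(I2) = n(S2O3^2-)/2 = 1.933 × 10^-3 mol
From the 1:3 ratio, n(IO3^-) in the aliquot = 1/3 × 1.933 × 10^-3 = 6.442 × 10^-4 mol
[IO3^-] = 6.442 × 10^-4 / 0.02563 = 0.02514 mol/L

0.02514 mol/L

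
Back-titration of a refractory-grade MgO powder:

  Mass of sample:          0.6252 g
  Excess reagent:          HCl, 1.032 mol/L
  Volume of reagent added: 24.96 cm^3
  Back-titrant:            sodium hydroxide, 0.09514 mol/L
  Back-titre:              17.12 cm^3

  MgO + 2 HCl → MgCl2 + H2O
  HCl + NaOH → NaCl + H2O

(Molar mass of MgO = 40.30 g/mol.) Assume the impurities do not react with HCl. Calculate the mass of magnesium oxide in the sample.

0.4862 g

n(HCl) added = 0.02496 × 1.032 = 0.02576 mol
n(NaOH) used in back-titration = 0.01712 × 0.09514 = 1.629 × 10^-3 mol
n(HCl) left over = 1.629 × 10^-3 mol (1:1 ratio)
n(HCl) consumed by analyte = 0.02576 − 1.629 × 10^-3 = 0.02413 mol
From the 1:2 ratio, n(MgO) = 1/2 × 0.02413 = 0.01206 mol
mass of MgO = 0.01206 × 40.30 = 0.4862 g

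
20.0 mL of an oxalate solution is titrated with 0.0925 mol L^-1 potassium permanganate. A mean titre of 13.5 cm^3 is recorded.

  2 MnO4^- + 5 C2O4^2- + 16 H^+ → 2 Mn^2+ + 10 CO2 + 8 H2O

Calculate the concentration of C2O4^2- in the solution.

n(KMnO4) = 0.0135 L × 0.0925 mol/L = 1.25 × 10^-3 mol
From the 5:2 mole ratio, n(C2O4^2-) = 5/2 × 1.25 × 10^-3 = 3.12 × 10^-3 mol
[C2O4^2-] = 3.12 × 10^-3 mol / 0.0200 L = 0.156 mol/L

0.156 mol/L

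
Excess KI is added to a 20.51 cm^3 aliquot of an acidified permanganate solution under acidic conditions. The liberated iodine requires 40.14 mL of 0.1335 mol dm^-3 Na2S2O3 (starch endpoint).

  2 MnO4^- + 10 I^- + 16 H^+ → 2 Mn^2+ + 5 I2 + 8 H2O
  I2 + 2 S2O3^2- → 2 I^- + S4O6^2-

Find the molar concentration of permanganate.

n(S2O3^2-) = 0.04014 × 0.1335 = 5.359 × 10^-3 mol
n(I2) = n(S2O3^2-)/2 = 2.679 × 10^-3 mol
From the 2:5 ratio, n(MnO4^-) in the aliquot = 2/5 × 2.679 × 10^-3 = 1.072 × 10^-3 mol
[MnO4^-] = 1.072 × 10^-3 / 0.02051 = 0.05225 mol/L

0.05225 mol/L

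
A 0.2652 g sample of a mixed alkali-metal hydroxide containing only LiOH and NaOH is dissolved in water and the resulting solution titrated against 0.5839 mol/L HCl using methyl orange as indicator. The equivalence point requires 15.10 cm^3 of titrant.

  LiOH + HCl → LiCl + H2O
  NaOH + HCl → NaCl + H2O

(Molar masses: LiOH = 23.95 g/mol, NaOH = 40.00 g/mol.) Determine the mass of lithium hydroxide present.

n(HCl) = 0.01510 × 0.5839 = 8.817 × 10^-3 mol
Let x = n(LiOH), y = n(NaOH).
Titrant: 1x + 1y = 8.817 × 10^-3;  mass: 23.95x + 40.00y = 0.2652
Solving, x = 5.450 × 10^-3 mol, y = 3.367 × 10^-3 mol
mass of LiOH = 5.450 × 10^-3 × 23.95 = 0.1305 g

0.1305 g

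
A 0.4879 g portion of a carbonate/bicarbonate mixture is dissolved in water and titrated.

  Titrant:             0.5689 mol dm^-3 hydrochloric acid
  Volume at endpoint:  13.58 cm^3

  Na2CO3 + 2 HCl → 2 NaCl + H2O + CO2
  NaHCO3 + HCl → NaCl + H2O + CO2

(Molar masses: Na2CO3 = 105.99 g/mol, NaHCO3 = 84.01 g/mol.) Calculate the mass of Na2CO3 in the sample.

0.2753 g

n(HCl) = 0.01358 × 0.5689 = 7.726 × 10^-3 mol
Let x = n(Na2CO3), y = n(NaHCO3).
Titrant: 2x + 1y = 7.726 × 10^-3;  mass: 105.99x + 84.01y = 0.4879
Solving, x = 2.598 × 10^-3 mol, y = 2.530 × 10^-3 mol
mass of Na2CO3 = 2.598 × 10^-3 × 105.99 = 0.2753 g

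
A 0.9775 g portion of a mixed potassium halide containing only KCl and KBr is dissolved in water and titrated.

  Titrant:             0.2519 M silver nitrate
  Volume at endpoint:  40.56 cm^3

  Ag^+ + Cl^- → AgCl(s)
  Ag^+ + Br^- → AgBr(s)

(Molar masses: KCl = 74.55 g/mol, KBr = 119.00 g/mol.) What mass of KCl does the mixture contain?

0.3997 g

n(AgNO3) = 0.04056 × 0.2519 = 0.01022 mol
Let x = n(KCl), y = n(KBr).
Titrant: 1x + 1y = 0.01022;  mass: 74.55x + 119.00y = 0.9775
Solving, x = 5.362 × 10^-3 mol, y = 4.855 × 10^-3 mol
mass of KCl = 5.362 × 10^-3 × 74.55 = 0.3997 g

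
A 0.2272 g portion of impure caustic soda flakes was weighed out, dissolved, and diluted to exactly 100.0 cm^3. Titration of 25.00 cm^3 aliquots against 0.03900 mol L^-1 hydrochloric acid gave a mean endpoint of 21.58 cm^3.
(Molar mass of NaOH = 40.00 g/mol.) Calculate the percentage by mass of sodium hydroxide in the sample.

59.27 %

NaOH + HCl → NaCl + H2O
n(HCl) per titration = 0.02158 × 0.03900 = 8.416 × 10^-4 mol
n(NaOH) in each aliquot = 8.416 × 10^-4 mol (1:1 ratio)
n(NaOH) in the whole flask = 8.416 × 10^-4 × 100.0/25.00 = 3.366 × 10^-3 mol
mass of NaOH = 3.366 × 10^-3 × 40.00 = 0.1347 g
% NaOH = 0.1347 / 0.2272 × 100 = 59.27 %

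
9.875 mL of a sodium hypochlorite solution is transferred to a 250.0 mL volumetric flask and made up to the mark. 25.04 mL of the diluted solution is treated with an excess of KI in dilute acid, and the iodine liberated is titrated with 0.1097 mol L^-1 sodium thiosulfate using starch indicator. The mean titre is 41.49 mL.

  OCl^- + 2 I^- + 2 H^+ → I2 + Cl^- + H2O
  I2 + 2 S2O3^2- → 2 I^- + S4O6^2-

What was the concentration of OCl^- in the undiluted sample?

n(S2O3^2-) = 0.04149 × 0.1097 = 4.551 × 10^-3 mol
n(I2) = n(S2O3^2-)/2 = 2.276 × 10^-3 mol
n(OCl^-) in the aliquot = 2.276 × 10^-3 mol (1:1 ratio)
[OCl^-]_dilute = 2.276 × 10^-3 / 0.02504 = 0.09088 mol/L
[OCl^-]_original = 0.09088 × 250.0/9.875 = 2.301 mol/L

2.301 mol/L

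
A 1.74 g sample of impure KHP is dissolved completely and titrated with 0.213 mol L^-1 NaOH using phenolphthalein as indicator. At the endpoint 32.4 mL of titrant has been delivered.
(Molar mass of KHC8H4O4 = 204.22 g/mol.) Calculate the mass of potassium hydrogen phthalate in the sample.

KHC8H4O4 + NaOH → KNaC8H4O4 + H2O
n(NaOH) = 0.0324 L × 0.213 mol/L = 6.90 × 10^-3 mol
n(KHC8H4O4) = 6.90 × 10^-3 mol (1:1 ratio)
mass of KHC8H4O4 = 6.90 × 10^-3 × 204.22 g/mol = 1.41 g

1.41 g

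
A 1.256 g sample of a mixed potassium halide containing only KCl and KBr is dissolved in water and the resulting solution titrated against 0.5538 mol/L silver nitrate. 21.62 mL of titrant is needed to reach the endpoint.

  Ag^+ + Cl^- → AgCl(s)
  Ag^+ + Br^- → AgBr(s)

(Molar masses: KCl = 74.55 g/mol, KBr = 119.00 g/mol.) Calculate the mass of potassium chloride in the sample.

n(AgNO3) = 0.02162 × 0.5538 = 0.01197 mol
Let x = n(KCl), y = n(KBr).
Titrant: 1x + 1y = 0.01197;  mass: 74.55x + 119.00y = 1.256
Solving, x = 3.798 × 10^-3 mol, y = 8.176 × 10^-3 mol
mass of KCl = 3.798 × 10^-3 × 74.55 = 0.2831 g

0.2831 g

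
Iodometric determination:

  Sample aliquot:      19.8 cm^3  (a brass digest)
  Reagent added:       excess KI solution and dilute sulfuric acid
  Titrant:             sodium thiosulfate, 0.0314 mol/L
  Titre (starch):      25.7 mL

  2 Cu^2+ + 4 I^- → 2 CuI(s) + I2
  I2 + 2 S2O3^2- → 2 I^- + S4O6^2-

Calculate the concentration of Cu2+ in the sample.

n(S2O3^2-) = 0.0257 × 0.0314 = 8.07 × 10^-4 mol
n(I2) = n(S2O3^2-)/2 = 4.03 × 10^-4 mol
From the 2:1 ratio, n(Cu2+) in the aliquot = 2/1 × 4.03 × 10^-4 = 8.07 × 10^-4 mol
[Cu2+] = 8.07 × 10^-4 / 0.0198 = 0.0408 mol/L

0.0408 mol/L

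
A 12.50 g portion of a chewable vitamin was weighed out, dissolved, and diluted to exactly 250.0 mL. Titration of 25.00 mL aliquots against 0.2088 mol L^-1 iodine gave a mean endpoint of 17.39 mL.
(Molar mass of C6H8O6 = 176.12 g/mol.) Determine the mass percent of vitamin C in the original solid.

C6H8O6 + I2 → C6H6O6 + 2 HI
n(I2) per titration = 0.01739 × 0.2088 = 3.631 × 10^-3 mol
n(C6H8O6) in each aliquot = 3.631 × 10^-3 mol (1:1 ratio)
n(C6H8O6) in the whole flask = 3.631 × 10^-3 × 250.0/25.00 = 0.03631 mol
mass of C6H8O6 = 0.03631 × 176.12 = 6.395 g
% C6H8O6 = 6.395 / 12.50 × 100 = 51.16 %

51.16 %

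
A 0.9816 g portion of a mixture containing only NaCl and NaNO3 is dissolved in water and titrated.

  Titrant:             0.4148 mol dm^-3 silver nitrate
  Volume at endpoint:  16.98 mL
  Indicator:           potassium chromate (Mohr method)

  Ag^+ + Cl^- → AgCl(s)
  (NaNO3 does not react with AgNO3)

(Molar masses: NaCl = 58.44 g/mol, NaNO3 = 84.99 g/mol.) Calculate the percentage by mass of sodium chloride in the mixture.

41.93 %

n(AgNO3) = 0.01698 × 0.4148 = 7.043 × 10^-3 mol
Let x = n(NaCl), y = n(NaNO3).
Titrant: 1x = 7.043 × 10^-3;  mass: 58.44x + 84.99y = 0.9816
Solving, x = 7.043 × 10^-3 mol, y = 6.707 × 10^-3 mol
mass of NaCl = 7.043 × 10^-3 × 58.44 = 0.4116 g
% NaCl = 0.4116 / 0.9816 × 100 = 41.93 %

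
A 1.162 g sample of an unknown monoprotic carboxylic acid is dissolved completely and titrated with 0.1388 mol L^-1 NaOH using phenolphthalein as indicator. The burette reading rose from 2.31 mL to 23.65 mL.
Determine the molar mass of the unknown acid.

n(NaOH) = 0.02134 L × 0.1388 mol/L = 2.962 × 10^-3 mol
n(HA) = 2.962 × 10^-3 mol (1:1 ratio)
M = m / n = 1.162 g / 2.962 × 10^-3 mol = 392.3 g/mol

392.3 g/mol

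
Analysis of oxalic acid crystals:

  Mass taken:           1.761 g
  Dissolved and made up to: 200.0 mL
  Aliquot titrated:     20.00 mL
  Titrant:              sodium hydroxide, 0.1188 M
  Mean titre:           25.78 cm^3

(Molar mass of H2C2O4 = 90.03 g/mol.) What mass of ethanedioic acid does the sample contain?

1.379 g

H2C2O4 + 2 NaOH → Na2C2O4 + 2 H2O
n(NaOH) per titration = 0.02578 × 0.1188 = 3.063 × 10^-3 mol
From the 1:2 ratio, n(H2C2O4) in each aliquot = 1/2 × 3.063 × 10^-3 = 1.531 × 10^-3 mol
n(H2C2O4) in the whole flask = 1.531 × 10^-3 × 200.0/20.00 = 0.01531 mol
mass of H2C2O4 = 0.01531 × 90.03 = 1.379 g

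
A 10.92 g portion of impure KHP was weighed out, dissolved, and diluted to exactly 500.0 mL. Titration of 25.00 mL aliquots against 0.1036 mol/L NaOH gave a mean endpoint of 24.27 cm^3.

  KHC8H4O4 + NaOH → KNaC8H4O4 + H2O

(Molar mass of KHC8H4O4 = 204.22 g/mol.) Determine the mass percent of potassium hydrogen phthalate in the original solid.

94.04 %

n(NaOH) per titration = 0.02427 × 0.1036 = 2.514 × 10^-3 mol
n(KHC8H4O4) in each aliquot = 2.514 × 10^-3 mol (1:1 ratio)
n(KHC8H4O4) in the whole flask = 2.514 × 10^-3 × 500.0/25.00 = 0.05029 mol
mass of KHC8H4O4 = 0.05029 × 204.22 = 10.27 g
% KHC8H4O4 = 10.27 / 10.92 × 100 = 94.04 %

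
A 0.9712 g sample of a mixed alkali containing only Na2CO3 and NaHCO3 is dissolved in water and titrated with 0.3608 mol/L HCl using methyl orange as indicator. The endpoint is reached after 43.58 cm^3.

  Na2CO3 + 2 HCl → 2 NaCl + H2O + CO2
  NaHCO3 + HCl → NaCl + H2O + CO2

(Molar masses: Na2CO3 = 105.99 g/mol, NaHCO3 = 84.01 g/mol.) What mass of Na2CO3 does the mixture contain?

0.5976 g

n(HCl) = 0.04358 × 0.3608 = 0.01572 mol
Let x = n(Na2CO3), y = n(NaHCO3).
Titrant: 2x + 1y = 0.01572;  mass: 105.99x + 84.01y = 0.9712
Solving, x = 5.638 × 10^-3 mol, y = 4.447 × 10^-3 mol
mass of Na2CO3 = 5.638 × 10^-3 × 105.99 = 0.5976 g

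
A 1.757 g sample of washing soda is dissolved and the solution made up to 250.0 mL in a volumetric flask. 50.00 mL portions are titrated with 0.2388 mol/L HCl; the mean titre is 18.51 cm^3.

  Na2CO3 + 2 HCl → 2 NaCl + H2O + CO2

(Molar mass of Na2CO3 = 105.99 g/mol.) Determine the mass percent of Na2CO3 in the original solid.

66.66 %

n(HCl) per titration = 0.01851 × 0.2388 = 4.420 × 10^-3 mol
From the 1:2 ratio, n(Na2CO3) in each aliquot = 1/2 × 4.420 × 10^-3 = 2.210 × 10^-3 mol
n(Na2CO3) in the whole flask = 2.210 × 10^-3 × 250.0/50.00 = 0.01105 mol
mass of Na2CO3 = 0.01105 × 105.99 = 1.171 g
% Na2CO3 = 1.171 / 1.757 × 100 = 66.66 %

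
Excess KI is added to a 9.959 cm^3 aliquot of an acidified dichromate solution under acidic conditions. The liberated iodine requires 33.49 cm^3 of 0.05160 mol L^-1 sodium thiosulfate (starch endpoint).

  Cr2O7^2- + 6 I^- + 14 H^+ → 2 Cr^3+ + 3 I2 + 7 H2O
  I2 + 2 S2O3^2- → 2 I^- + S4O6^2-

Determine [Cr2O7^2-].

0.02892 mol/L

n(S2O3^2-) = 0.03349 × 0.05160 = 1.728 × 10^-3 mol
n(I2) = n(S2O3^2-)/2 = 8.640 × 10^-4 mol
From the 1:3 ratio, n(Cr2O7^2-) in the aliquot = 1/3 × 8.640 × 10^-4 = 2.880 × 10^-4 mol
[Cr2O7^2-] = 2.880 × 10^-4 / 0.009959 = 0.02892 mol/L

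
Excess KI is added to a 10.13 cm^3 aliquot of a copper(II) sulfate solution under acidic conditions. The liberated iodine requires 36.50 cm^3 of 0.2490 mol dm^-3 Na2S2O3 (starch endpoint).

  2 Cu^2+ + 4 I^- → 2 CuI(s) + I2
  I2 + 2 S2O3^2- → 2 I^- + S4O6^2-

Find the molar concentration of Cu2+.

0.8972 mol/L

n(S2O3^2-) = 0.03650 × 0.2490 = 9.088 × 10^-3 mol
n(I2) = n(S2O3^2-)/2 = 4.544 × 10^-3 mol
From the 2:1 ratio, n(Cu2+) in the aliquot = 2/1 × 4.544 × 10^-3 = 9.088 × 10^-3 mol
[Cu2+] = 9.088 × 10^-3 / 0.01013 = 0.8972 mol/L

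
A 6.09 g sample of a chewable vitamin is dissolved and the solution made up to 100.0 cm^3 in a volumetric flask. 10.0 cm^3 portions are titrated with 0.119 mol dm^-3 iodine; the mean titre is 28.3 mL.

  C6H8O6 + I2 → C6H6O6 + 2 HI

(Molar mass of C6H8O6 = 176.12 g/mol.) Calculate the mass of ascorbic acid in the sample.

n(I2) per titration = 0.0283 × 0.119 = 3.37 × 10^-3 mol
n(C6H8O6) in each aliquot = 3.37 × 10^-3 mol (1:1 ratio)
n(C6H8O6) in the whole flask = 3.37 × 10^-3 × 100.0/10.0 = 0.0337 mol
mass of C6H8O6 = 0.0337 × 176.12 = 5.93 g

5.93 g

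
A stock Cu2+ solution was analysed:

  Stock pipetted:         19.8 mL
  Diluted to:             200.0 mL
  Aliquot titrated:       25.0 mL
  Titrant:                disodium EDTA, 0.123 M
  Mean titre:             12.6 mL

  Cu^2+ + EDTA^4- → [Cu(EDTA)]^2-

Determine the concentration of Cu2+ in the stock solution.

n(EDTA) = 0.0126 × 0.123 = 1.55 × 10^-3 mol
n(Cu2+) in the aliquot = 1.55 × 10^-3 mol (1:1 ratio)
[Cu2+]_dilute = 1.55 × 10^-3 / 0.0250 = 0.0620 mol/L
Dilution factor = 200.0 / 19.8 = 10.10
[Cu2+]_stock = 0.0620 × 10.10 = 0.626 mol/L

0.626 M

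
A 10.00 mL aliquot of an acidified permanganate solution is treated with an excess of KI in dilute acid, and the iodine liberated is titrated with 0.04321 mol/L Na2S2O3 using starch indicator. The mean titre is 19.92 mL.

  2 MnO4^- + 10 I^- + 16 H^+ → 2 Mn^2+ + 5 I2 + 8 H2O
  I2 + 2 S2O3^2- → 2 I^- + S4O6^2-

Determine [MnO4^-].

0.01721 mol/L

n(S2O3^2-) = 0.01992 × 0.04321 = 8.607 × 10^-4 mol
n(I2) = n(S2O3^2-)/2 = 4.304 × 10^-4 mol
From the 2:5 ratio, n(MnO4^-) in the aliquot = 2/5 × 4.304 × 10^-4 = 1.721 × 10^-4 mol
[MnO4^-] = 1.721 × 10^-4 / 0.01000 = 0.01721 mol/L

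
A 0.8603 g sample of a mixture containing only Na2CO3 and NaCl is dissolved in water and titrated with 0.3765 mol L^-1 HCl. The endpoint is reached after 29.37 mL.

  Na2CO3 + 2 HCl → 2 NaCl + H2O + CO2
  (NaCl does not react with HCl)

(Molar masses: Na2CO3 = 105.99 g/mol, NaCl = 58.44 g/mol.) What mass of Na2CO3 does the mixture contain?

0.5860 g

n(HCl) = 0.02937 × 0.3765 = 0.01106 mol
Let x = n(Na2CO3), y = n(NaCl).
Titrant: 2x = 0.01106;  mass: 105.99x + 58.44y = 0.8603
Solving, x = 5.529 × 10^-3 mol, y = 4.694 × 10^-3 mol
mass of Na2CO3 = 5.529 × 10^-3 × 105.99 = 0.5860 g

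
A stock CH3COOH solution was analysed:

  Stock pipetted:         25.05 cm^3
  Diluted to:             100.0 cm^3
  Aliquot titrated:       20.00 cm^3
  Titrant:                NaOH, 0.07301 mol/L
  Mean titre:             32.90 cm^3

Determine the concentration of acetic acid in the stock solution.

0.4794 mol/L

CH3COOH + NaOH → CH3COONa + H2O
n(NaOH) = 0.03290 × 0.07301 = 2.402 × 10^-3 mol
n(CH3COOH) in the aliquot = 2.402 × 10^-3 mol (1:1 ratio)
[CH3COOH]_dilute = 2.402 × 10^-3 / 0.02000 = 0.1201 mol/L
Dilution factor = 100.0 / 25.05 = 3.992
[CH3COOH]_stock = 0.1201 × 3.992 = 0.4794 mol/L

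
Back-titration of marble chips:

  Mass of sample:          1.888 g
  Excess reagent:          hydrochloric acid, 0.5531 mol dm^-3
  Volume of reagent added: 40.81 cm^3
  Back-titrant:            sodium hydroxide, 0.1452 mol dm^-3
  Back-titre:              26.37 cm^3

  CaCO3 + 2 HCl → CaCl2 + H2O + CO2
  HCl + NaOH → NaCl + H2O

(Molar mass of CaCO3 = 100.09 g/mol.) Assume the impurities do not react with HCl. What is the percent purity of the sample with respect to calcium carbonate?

49.68 %

n(HCl) added = 0.04081 × 0.5531 = 0.02257 mol
n(NaOH) used in back-titration = 0.02637 × 0.1452 = 3.829 × 10^-3 mol
n(HCl) left over = 3.829 × 10^-3 mol (1:1 ratio)
n(HCl) consumed by analyte = 0.02257 − 3.829 × 10^-3 = 0.01874 mol
From the 1:2 ratio, n(CaCO3) = 1/2 × 0.01874 = 9.372 × 10^-3 mol
mass of CaCO3 = 9.372 × 10^-3 × 100.09 = 0.9380 g
% CaCO3 = 0.9380 / 1.888 × 100 = 49.68 %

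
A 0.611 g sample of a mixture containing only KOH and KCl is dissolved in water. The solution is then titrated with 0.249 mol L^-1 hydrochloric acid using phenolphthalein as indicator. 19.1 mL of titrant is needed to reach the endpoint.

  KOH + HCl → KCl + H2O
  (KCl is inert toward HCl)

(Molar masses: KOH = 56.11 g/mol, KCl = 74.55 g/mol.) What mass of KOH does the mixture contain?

n(HCl) = 0.0191 × 0.249 = 4.76 × 10^-3 mol
Let x = n(KOH), y = n(KCl).
Titrant: 1x = 4.76 × 10^-3;  mass: 56.11x + 74.55y = 0.611
Solving, x = 4.76 × 10^-3 mol, y = 4.62 × 10^-3 mol
mass of KOH = 4.76 × 10^-3 × 56.11 = 0.267 g

0.267 g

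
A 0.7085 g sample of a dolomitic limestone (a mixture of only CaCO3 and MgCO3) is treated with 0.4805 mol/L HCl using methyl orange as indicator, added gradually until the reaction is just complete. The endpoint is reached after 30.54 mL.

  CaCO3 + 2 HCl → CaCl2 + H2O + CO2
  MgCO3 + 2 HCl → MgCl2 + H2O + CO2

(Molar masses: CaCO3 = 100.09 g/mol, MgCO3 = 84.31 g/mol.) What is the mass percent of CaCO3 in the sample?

80.48 %

n(HCl) = 0.03054 × 0.4805 = 0.01467 mol
Let x = n(CaCO3), y = n(MgCO3).
Titrant: 2x + 2y = 0.01467;  mass: 100.09x + 84.31y = 0.7085
Solving, x = 5.697 × 10^-3 mol, y = 1.640 × 10^-3 mol
mass of CaCO3 = 5.697 × 10^-3 × 100.09 = 0.5702 g
% CaCO3 = 0.5702 / 0.7085 × 100 = 80.48 %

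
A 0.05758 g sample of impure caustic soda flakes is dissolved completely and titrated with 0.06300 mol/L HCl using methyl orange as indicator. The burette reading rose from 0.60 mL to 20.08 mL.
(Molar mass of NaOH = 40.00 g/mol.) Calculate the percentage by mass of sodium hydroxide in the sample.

NaOH + HCl → NaCl + H2O
n(HCl) = 0.01948 L × 0.06300 mol/L = 1.227 × 10^-3 mol
n(NaOH) = 1.227 × 10^-3 mol (1:1 ratio)
mass of NaOH = 1.227 × 10^-3 × 40.00 g/mol = 0.04909 g
% NaOH = 0.04909 / 0.05758 × 100 = 85.25 %

85.25 %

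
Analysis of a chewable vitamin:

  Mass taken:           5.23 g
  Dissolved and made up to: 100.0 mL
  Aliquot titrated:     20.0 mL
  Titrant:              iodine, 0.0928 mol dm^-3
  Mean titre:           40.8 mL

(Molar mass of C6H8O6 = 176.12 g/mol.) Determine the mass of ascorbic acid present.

C6H8O6 + I2 → C6H6O6 + 2 HI
n(I2) per titration = 0.0408 × 0.0928 = 3.79 × 10^-3 mol
n(C6H8O6) in each aliquot = 3.79 × 10^-3 mol (1:1 ratio)
n(C6H8O6) in the whole flask = 3.79 × 10^-3 × 100.0/20.0 = 0.0189 mol
mass of C6H8O6 = 0.0189 × 176.12 = 3.33 g

3.33 g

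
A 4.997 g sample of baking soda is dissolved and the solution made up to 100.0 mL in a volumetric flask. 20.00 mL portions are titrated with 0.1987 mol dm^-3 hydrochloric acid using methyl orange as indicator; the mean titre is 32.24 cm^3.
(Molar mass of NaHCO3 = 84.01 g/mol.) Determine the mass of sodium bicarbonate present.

NaHCO3 + HCl → NaCl + H2O + CO2
n(HCl) per titration = 0.03224 × 0.1987 = 6.406 × 10^-3 mol
n(NaHCO3) in each aliquot = 6.406 × 10^-3 mol (1:1 ratio)
n(NaHCO3) in the whole flask = 6.406 × 10^-3 × 100.0/20.00 = 0.03203 mol
mass of NaHCO3 = 0.03203 × 84.01 = 2.691 g

2.691 g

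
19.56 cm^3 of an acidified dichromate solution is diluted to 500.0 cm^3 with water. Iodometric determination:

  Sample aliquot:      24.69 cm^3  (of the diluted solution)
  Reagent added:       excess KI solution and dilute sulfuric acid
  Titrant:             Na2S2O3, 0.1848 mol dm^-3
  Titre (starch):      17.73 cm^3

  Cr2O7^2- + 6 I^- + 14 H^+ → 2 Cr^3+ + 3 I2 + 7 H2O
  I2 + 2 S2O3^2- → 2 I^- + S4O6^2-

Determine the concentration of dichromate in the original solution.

0.5654 mol/L

n(S2O3^2-) = 0.01773 × 0.1848 = 3.277 × 10^-3 mol
n(I2) = n(S2O3^2-)/2 = 1.638 × 10^-3 mol
From the 1:3 ratio, n(Cr2O7^2-) in the aliquot = 1/3 × 1.638 × 10^-3 = 5.461 × 10^-4 mol
[Cr2O7^2-]_dilute = 5.461 × 10^-4 / 0.02469 = 0.02212 mol/L
[Cr2O7^2-]_original = 0.02212 × 500.0/19.56 = 0.5654 mol/L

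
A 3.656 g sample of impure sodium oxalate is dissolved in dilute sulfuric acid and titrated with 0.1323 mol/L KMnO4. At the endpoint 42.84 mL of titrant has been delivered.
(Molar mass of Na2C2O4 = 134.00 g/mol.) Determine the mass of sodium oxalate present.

1.899 g

2 MnO4^- + 5 C2O4^2- + 16 H^+ → 2 Mn^2+ + 10 CO2 + 8 H2O
n(KMnO4) = 0.04284 L × 0.1323 mol/L = 5.668 × 10^-3 mol
From the 5:2 ratio, n(Na2C2O4) = 5/2 × 5.668 × 10^-3 = 0.01417 mol
mass of Na2C2O4 = 0.01417 × 134.00 g/mol = 1.899 g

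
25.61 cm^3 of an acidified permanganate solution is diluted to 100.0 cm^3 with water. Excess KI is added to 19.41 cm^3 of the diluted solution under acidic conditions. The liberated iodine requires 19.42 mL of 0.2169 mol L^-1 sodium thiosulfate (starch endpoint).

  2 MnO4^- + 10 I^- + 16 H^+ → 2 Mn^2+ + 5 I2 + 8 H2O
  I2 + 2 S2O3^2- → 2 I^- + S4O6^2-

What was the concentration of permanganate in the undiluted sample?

n(S2O3^2-) = 0.01942 × 0.2169 = 4.212 × 10^-3 mol
n(I2) = n(S2O3^2-)/2 = 2.106 × 10^-3 mol
From the 2:5 ratio, n(MnO4^-) in the aliquot = 2/5 × 2.106 × 10^-3 = 8.424 × 10^-4 mol
[MnO4^-]_dilute = 8.424 × 10^-4 / 0.01941 = 0.04340 mol/L
[MnO4^-]_original = 0.04340 × 100.0/25.61 = 0.1695 mol/L

0.1695 mol/L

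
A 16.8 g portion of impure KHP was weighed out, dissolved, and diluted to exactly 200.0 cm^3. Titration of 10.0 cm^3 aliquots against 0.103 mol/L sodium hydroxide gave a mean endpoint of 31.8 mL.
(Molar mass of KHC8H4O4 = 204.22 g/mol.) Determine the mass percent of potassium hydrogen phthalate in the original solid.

KHC8H4O4 + NaOH → KNaC8H4O4 + H2O
n(NaOH) per titration = 0.0318 × 0.103 = 3.28 × 10^-3 mol
n(KHC8H4O4) in each aliquot = 3.28 × 10^-3 mol (1:1 ratio)
n(KHC8H4O4) in the whole flask = 3.28 × 10^-3 × 200.0/10.0 = 0.0655 mol
mass of KHC8H4O4 = 0.0655 × 204.22 = 13.4 g
% KHC8H4O4 = 13.4 / 16.8 × 100 = 79.6 %

79.6 %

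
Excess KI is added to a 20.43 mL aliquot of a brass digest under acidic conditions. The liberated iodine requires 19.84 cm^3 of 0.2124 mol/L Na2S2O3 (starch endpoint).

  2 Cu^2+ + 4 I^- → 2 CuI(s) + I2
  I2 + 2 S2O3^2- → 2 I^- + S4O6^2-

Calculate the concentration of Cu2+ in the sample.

n(S2O3^2-) = 0.01984 × 0.2124 = 4.214 × 10^-3 mol
n(I2) = n(S2O3^2-)/2 = 2.107 × 10^-3 mol
From the 2:1 ratio, n(Cu2+) in the aliquot = 2/1 × 2.107 × 10^-3 = 4.214 × 10^-3 mol
[Cu2+] = 4.214 × 10^-3 / 0.02043 = 0.2063 mol/L

0.2063 mol/L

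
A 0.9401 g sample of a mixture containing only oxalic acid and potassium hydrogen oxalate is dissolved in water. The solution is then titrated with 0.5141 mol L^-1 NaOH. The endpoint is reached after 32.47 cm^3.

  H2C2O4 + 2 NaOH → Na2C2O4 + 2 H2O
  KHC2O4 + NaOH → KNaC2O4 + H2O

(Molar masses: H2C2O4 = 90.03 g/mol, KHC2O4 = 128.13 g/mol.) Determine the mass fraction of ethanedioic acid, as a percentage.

69.06 %

n(NaOH) = 0.03247 × 0.5141 = 0.01669 mol
Let x = n(H2C2O4), y = n(KHC2O4).
Titrant: 2x + 1y = 0.01669;  mass: 90.03x + 128.13y = 0.9401
Solving, x = 7.211 × 10^-3 mol, y = 2.270 × 10^-3 mol
mass of H2C2O4 = 7.211 × 10^-3 × 90.03 = 0.6492 g
% H2C2O4 = 0.6492 / 0.9401 × 100 = 69.06 %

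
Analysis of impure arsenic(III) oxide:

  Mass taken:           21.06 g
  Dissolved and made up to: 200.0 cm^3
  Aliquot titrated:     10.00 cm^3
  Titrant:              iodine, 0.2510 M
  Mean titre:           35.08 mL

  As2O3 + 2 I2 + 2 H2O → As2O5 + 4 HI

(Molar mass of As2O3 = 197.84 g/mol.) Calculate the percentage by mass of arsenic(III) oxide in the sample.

n(I2) per titration = 0.03508 × 0.2510 = 8.805 × 10^-3 mol
From the 1:2 ratio, n(As2O3) in each aliquot = 1/2 × 8.805 × 10^-3 = 4.403 × 10^-3 mol
n(As2O3) in the whole flask = 4.403 × 10^-3 × 200.0/10.00 = 0.08805 mol
mass of As2O3 = 0.08805 × 197.84 = 17.42 g
% As2O3 = 17.42 / 21.06 × 100 = 82.72 %

82.72 %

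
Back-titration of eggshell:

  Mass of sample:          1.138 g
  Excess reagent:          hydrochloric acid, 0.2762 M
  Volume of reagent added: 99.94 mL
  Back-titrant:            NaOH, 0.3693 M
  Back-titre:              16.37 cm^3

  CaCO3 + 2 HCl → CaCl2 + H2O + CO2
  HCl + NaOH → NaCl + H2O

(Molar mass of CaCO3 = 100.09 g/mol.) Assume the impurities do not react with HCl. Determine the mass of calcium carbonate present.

n(HCl) added = 0.09994 × 0.2762 = 0.02760 mol
n(NaOH) used in back-titration = 0.01637 × 0.3693 = 6.045 × 10^-3 mol
n(HCl) left over = 6.045 × 10^-3 mol (1:1 ratio)
n(HCl) consumed by analyte = 0.02760 − 6.045 × 10^-3 = 0.02156 mol
From the 1:2 ratio, n(CaCO3) = 1/2 × 0.02156 = 0.01078 mol
mass of CaCO3 = 0.01078 × 100.09 = 1.079 g

1.079 g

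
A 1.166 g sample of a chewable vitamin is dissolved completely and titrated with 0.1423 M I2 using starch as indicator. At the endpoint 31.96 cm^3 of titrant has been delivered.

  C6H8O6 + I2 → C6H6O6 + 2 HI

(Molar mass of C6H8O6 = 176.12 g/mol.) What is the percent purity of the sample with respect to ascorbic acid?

n(I2) = 0.03196 L × 0.1423 mol/L = 4.548 × 10^-3 mol
n(C6H8O6) = 4.548 × 10^-3 mol (1:1 ratio)
mass of C6H8O6 = 4.548 × 10^-3 × 176.12 g/mol = 0.8010 g
% C6H8O6 = 0.8010 / 1.166 × 100 = 68.69 %

68.69 %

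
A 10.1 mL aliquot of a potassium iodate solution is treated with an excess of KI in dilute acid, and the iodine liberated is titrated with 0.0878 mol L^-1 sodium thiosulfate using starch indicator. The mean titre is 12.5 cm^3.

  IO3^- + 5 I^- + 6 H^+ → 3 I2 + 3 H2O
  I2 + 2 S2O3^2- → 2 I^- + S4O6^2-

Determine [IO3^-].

n(S2O3^2-) = 0.0125 × 0.0878 = 1.10 × 10^-3 mol
n(I2) = n(S2O3^2-)/2 = 5.49 × 10^-4 mol
From the 1:3 ratio, n(IO3^-) in the aliquot = 1/3 × 5.49 × 10^-4 = 1.83 × 10^-4 mol
[IO3^-] = 1.83 × 10^-4 / 0.0101 = 0.0181 mol/L

0.0181 mol/L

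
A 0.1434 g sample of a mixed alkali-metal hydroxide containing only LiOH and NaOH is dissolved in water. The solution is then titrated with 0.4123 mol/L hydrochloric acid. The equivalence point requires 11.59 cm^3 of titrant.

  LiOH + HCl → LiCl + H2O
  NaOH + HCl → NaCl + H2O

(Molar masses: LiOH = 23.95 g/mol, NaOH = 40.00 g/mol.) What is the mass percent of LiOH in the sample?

49.68 %

n(HCl) = 0.01159 × 0.4123 = 4.779 × 10^-3 mol
Let x = n(LiOH), y = n(NaOH).
Titrant: 1x + 1y = 4.779 × 10^-3;  mass: 23.95x + 40.00y = 0.1434
Solving, x = 2.975 × 10^-3 mol, y = 1.804 × 10^-3 mol
mass of LiOH = 2.975 × 10^-3 × 23.95 = 0.07124 g
% LiOH = 0.07124 / 0.1434 × 100 = 49.68 %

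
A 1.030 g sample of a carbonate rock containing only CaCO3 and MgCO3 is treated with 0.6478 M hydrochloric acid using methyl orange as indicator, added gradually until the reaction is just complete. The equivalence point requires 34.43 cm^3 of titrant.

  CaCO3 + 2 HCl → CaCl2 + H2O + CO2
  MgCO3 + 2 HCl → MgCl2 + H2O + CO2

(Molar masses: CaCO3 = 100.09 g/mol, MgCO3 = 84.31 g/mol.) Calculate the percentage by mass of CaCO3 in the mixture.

55.29 %

n(HCl) = 0.03443 × 0.6478 = 0.02230 mol
Let x = n(CaCO3), y = n(MgCO3).
Titrant: 2x + 2y = 0.02230;  mass: 100.09x + 84.31y = 1.030
Solving, x = 5.690 × 10^-3 mol, y = 5.462 × 10^-3 mol
mass of CaCO3 = 5.690 × 10^-3 × 100.09 = 0.5695 g
% CaCO3 = 0.5695 / 1.030 × 100 = 55.29 %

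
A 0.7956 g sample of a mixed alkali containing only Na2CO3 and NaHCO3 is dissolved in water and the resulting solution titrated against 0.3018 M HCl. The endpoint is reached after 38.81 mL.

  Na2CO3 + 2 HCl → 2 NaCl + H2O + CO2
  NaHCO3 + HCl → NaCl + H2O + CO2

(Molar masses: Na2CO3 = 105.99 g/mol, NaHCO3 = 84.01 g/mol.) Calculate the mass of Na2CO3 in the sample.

n(HCl) = 0.03881 × 0.3018 = 0.01171 mol
Let x = n(Na2CO3), y = n(NaHCO3).
Titrant: 2x + 1y = 0.01171;  mass: 105.99x + 84.01y = 0.7956
Solving, x = 3.037 × 10^-3 mol, y = 5.638 × 10^-3 mol
mass of Na2CO3 = 3.037 × 10^-3 × 105.99 = 0.3219 g

0.3219 g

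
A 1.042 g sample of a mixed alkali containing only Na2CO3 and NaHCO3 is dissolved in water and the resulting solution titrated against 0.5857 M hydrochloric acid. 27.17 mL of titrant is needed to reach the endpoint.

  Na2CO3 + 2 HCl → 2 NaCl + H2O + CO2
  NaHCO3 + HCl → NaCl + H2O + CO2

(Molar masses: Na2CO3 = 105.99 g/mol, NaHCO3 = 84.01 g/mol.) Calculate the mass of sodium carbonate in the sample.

n(HCl) = 0.02717 × 0.5857 = 0.01591 mol
Let x = n(Na2CO3), y = n(NaHCO3).
Titrant: 2x + 1y = 0.01591;  mass: 105.99x + 84.01y = 1.042
Solving, x = 4.754 × 10^-3 mol, y = 6.405 × 10^-3 mol
mass of Na2CO3 = 4.754 × 10^-3 × 105.99 = 0.5039 g

0.5039 g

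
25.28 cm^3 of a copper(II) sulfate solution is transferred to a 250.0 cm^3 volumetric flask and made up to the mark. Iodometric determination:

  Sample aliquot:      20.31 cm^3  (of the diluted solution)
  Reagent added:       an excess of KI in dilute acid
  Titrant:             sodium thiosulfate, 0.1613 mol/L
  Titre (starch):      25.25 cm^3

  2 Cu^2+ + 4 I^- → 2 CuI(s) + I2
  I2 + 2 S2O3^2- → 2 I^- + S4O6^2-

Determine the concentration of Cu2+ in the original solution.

n(S2O3^2-) = 0.02525 × 0.1613 = 4.073 × 10^-3 mol
n(I2) = n(S2O3^2-)/2 = 2.036 × 10^-3 mol
From the 2:1 ratio, n(Cu2+) in the aliquot = 2/1 × 2.036 × 10^-3 = 4.073 × 10^-3 mol
[Cu2+]_dilute = 4.073 × 10^-3 / 0.02031 = 0.2005 mol/L
[Cu2+]_original = 0.2005 × 250.0/25.28 = 1.983 mol/L

1.983 mol/L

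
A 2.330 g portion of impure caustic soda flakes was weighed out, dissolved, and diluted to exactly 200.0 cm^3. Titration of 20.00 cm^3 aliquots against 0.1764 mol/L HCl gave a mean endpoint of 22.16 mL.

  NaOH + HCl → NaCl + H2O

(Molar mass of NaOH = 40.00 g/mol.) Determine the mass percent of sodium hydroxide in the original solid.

67.11 %

n(HCl) per titration = 0.02216 × 0.1764 = 3.909 × 10^-3 mol
n(NaOH) in each aliquot = 3.909 × 10^-3 mol (1:1 ratio)
n(NaOH) in the whole flask = 3.909 × 10^-3 × 200.0/20.00 = 0.03909 mol
mass of NaOH = 0.03909 × 40.00 = 1.564 g
% NaOH = 1.564 / 2.330 × 100 = 67.11 %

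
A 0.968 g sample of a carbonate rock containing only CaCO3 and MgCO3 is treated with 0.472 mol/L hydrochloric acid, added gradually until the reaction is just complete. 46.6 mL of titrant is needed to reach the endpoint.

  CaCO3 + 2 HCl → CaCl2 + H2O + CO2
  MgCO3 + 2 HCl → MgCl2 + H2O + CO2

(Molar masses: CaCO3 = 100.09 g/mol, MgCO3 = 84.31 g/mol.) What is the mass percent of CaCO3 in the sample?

n(HCl) = 0.0466 × 0.472 = 0.0220 mol
Let x = n(CaCO3), y = n(MgCO3).
Titrant: 2x + 2y = 0.0220;  mass: 100.09x + 84.31y = 0.968
Solving, x = 2.59 × 10^-3 mol, y = 8.41 × 10^-3 mol
mass of CaCO3 = 2.59 × 10^-3 × 100.09 = 0.259 g
% CaCO3 = 0.259 / 0.968 × 100 = 26.7 %

26.7 %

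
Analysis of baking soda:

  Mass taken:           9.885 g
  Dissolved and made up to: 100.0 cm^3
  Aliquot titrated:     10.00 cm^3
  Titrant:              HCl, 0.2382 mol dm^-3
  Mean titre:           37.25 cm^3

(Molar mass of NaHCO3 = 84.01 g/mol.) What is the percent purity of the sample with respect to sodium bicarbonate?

NaHCO3 + HCl → NaCl + H2O + CO2
n(HCl) per titration = 0.03725 × 0.2382 = 8.873 × 10^-3 mol
n(NaHCO3) in each aliquot = 8.873 × 10^-3 mol (1:1 ratio)
n(NaHCO3) in the whole flask = 8.873 × 10^-3 × 100.0/10.00 = 0.08873 mol
mass of NaHCO3 = 0.08873 × 84.01 = 7.454 g
% NaHCO3 = 7.454 / 9.885 × 100 = 75.41 %

75.41 %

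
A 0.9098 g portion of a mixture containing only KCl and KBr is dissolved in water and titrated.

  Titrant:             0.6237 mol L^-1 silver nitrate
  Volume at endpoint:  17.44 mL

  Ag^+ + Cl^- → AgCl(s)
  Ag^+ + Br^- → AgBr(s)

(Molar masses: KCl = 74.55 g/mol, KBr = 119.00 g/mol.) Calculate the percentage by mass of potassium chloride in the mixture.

n(AgNO3) = 0.01744 × 0.6237 = 0.01088 mol
Let x = n(KCl), y = n(KBr).
Titrant: 1x + 1y = 0.01088;  mass: 74.55x + 119.00y = 0.9098
Solving, x = 8.652 × 10^-3 mol, y = 2.225 × 10^-3 mol
mass of KCl = 8.652 × 10^-3 × 74.55 = 0.6450 g
% KCl = 0.6450 / 0.9098 × 100 = 70.90 %

70.90 %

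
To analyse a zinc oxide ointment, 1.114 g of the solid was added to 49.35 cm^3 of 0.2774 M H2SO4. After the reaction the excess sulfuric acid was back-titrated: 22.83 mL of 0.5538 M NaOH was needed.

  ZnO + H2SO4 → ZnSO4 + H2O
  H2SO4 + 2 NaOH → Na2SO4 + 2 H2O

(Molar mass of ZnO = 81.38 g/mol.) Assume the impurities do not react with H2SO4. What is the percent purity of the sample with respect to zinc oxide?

53.83 %

n(H2SO4) added = 0.04935 × 0.2774 = 0.01369 mol
n(NaOH) used in back-titration = 0.02283 × 0.5538 = 0.01264 mol
From the 1:2 ratio, n(H2SO4) left over = 1/2 × 0.01264 = 6.322 × 10^-3 mol
n(H2SO4) consumed by analyte = 0.01369 − 6.322 × 10^-3 = 7.368 × 10^-3 mol
n(ZnO) = 7.368 × 10^-3 mol (1:1 ratio)
mass of ZnO = 7.368 × 10^-3 × 81.38 = 0.5996 g
% ZnO = 0.5996 / 1.114 × 100 = 53.83 %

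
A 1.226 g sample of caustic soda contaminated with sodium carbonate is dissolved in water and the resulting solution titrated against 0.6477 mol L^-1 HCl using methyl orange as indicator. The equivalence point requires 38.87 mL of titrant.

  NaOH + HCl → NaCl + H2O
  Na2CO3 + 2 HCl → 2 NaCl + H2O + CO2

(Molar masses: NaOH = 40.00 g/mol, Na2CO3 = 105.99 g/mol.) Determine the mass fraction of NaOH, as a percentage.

n(HCl) = 0.03887 × 0.6477 = 0.02518 mol
Let x = n(NaOH), y = n(Na2CO3).
Titrant: 1x + 2y = 0.02518;  mass: 40.00x + 105.99y = 1.226
Solving, x = 8.327 × 10^-3 mol, y = 8.425 × 10^-3 mol
mass of NaOH = 8.327 × 10^-3 × 40.00 = 0.3331 g
% NaOH = 0.3331 / 1.226 × 100 = 27.17 %

27.17 %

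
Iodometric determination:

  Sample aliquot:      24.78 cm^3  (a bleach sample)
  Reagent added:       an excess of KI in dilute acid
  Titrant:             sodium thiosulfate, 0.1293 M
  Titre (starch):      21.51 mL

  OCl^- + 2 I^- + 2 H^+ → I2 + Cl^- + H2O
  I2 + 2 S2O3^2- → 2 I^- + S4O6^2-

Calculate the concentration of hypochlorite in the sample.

n(S2O3^2-) = 0.02151 × 0.1293 = 2.781 × 10^-3 mol
n(I2) = n(S2O3^2-)/2 = 1.391 × 10^-3 mol
n(OCl^-) in the aliquot = 1.391 × 10^-3 mol (1:1 ratio)
[OCl^-] = 1.391 × 10^-3 / 0.02478 = 0.05612 mol/L

0.05612 M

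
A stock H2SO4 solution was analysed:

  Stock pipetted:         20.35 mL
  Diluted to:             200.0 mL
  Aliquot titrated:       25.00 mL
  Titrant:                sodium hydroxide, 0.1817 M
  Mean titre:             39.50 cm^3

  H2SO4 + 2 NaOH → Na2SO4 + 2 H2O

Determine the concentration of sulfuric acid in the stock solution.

n(NaOH) = 0.03950 × 0.1817 = 7.177 × 10^-3 mol
From the 1:2 ratio, n(H2SO4) in the aliquot = 1/2 × 7.177 × 10^-3 = 3.589 × 10^-3 mol
[H2SO4]_dilute = 3.589 × 10^-3 / 0.02500 = 0.1435 mol/L
Dilution factor = 200.0 / 20.35 = 9.828
[H2SO4]_stock = 0.1435 × 9.828 = 1.411 mol/L

1.411 M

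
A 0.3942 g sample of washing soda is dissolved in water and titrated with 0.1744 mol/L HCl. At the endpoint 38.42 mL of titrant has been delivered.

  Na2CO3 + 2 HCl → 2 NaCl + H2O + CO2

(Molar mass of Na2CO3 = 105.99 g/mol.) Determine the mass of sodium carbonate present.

0.3551 g

n(HCl) = 0.03842 L × 0.1744 mol/L = 6.700 × 10^-3 mol
From the 1:2 ratio, n(Na2CO3) = 1/2 × 6.700 × 10^-3 = 3.350 × 10^-3 mol
mass of Na2CO3 = 3.350 × 10^-3 × 105.99 g/mol = 0.3551 g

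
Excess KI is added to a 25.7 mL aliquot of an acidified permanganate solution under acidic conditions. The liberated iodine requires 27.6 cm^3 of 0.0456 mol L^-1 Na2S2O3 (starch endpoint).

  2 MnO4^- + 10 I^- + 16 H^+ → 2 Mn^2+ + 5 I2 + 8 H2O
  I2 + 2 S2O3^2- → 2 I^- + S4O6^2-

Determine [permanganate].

n(S2O3^2-) = 0.0276 × 0.0456 = 1.26 × 10^-3 mol
n(I2) = n(S2O3^2-)/2 = 6.29 × 10^-4 mol
From the 2:5 ratio, n(MnO4^-) in the aliquot = 2/5 × 6.29 × 10^-4 = 2.52 × 10^-4 mol
[MnO4^-] = 2.52 × 10^-4 / 0.0257 = 0.00979 mol/L

0.00979 mol/L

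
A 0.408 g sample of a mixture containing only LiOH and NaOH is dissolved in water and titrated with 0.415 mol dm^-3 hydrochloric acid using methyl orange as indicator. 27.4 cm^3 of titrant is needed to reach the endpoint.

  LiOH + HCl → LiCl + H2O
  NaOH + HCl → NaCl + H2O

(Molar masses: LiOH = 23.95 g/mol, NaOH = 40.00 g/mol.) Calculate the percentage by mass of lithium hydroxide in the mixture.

17.1 %

n(HCl) = 0.0274 × 0.415 = 0.0114 mol
Let x = n(LiOH), y = n(NaOH).
Titrant: 1x + 1y = 0.0114;  mass: 23.95x + 40.00y = 0.408
Solving, x = 2.92 × 10^-3 mol, y = 8.45 × 10^-3 mol
mass of LiOH = 2.92 × 10^-3 × 23.95 = 0.0699 g
% LiOH = 0.0699 / 0.408 × 100 = 17.1 %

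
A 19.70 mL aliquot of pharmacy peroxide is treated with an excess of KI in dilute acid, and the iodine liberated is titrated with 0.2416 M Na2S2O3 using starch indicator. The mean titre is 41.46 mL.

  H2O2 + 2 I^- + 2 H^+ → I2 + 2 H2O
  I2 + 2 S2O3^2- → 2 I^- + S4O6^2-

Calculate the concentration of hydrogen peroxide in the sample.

n(S2O3^2-) = 0.04146 × 0.2416 = 0.01002 mol
n(I2) = n(S2O3^2-)/2 = 5.008 × 10^-3 mol
n(H2O2) in the aliquot = 5.008 × 10^-3 mol (1:1 ratio)
[H2O2] = 5.008 × 10^-3 / 0.01970 = 0.2542 mol/L

0.2542 M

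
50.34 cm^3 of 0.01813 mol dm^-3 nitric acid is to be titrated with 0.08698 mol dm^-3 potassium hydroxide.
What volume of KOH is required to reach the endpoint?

HNO3 + KOH → KNO3 + H2O
n(HNO3) = 0.05034 L × 0.01813 mol/L = 9.127 × 10^-4 mol
n(KOH) = 9.127 × 10^-4 mol (1:1 stoichiometry)
V(KOH) = 9.127 × 10^-4 mol / 0.08698 mol/L = 0.01049 L = 10.49 mL

10.49 mL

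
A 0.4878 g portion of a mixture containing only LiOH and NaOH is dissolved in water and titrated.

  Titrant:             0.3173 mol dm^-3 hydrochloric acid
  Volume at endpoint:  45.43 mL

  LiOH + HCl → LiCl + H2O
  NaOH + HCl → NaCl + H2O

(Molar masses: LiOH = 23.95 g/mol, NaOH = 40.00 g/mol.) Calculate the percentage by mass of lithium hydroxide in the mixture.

27.16 %

n(HCl) = 0.04543 × 0.3173 = 0.01441 mol
Let x = n(LiOH), y = n(NaOH).
Titrant: 1x + 1y = 0.01441;  mass: 23.95x + 40.00y = 0.4878
Solving, x = 5.533 × 10^-3 mol, y = 8.882 × 10^-3 mol
mass of LiOH = 5.533 × 10^-3 × 23.95 = 0.1325 g
% LiOH = 0.1325 / 0.4878 × 100 = 27.16 %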